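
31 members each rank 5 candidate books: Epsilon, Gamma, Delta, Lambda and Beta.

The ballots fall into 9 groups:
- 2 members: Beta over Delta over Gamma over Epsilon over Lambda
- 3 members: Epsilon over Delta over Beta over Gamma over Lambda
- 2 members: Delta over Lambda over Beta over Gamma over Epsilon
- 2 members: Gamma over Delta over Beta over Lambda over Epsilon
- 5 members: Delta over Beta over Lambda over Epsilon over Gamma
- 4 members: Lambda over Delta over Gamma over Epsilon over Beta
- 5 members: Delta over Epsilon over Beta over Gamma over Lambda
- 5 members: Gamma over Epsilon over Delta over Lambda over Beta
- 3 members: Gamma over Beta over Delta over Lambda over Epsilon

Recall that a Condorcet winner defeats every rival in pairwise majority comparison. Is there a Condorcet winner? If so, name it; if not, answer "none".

Delta

Pairwise majorities:
Epsilon vs Gamma: Epsilon preferred on 3+5+5 = 13 ballots; Gamma wins 18–13.
Epsilon vs Delta: Epsilon preferred on 3+5 = 8 ballots; Delta wins 23–8.
Epsilon vs Lambda: 2+3+5+5 = 15 for Epsilon, 16 for Lambda — Lambda by 16–15.
Epsilon–Beta: Epsilon 17–14.
Gamma–Delta: Delta 21–10.
Gamma vs Lambda: 2+3+2+5+5+3 = 20 for Gamma, 11 for Lambda — Gamma by 20–11.
Gamma vs Beta: Beta wins 17–14.
Delta vs Lambda: Delta is ranked higher on 27 ballots, Lambda on 4. Delta wins 27–4.
Delta vs Beta: Delta wins 26–5.
Lambda vs Beta: Lambda is ranked higher on 2+4+5 = 11 ballots, Beta on 20. Beta wins 20–11.
Delta defeats every rival head-to-head and is the Condorcet winner.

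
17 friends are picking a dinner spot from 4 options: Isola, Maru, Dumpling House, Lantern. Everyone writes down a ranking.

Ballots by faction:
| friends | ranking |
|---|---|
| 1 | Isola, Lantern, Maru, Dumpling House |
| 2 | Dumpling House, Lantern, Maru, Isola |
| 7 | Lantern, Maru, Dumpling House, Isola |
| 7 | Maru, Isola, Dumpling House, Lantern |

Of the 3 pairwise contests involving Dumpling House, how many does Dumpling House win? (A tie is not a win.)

Dumpling House against each rival (17 friends):
Dumpling House vs Isola: 9 to 8, Dumpling House.
Dumpling House–Maru: Maru 15–2.
Dumpling House–Lantern: Dumpling House 9–8.
Dumpling House beats Isola, Lantern; loses to Maru — 2 pairwise wins.

2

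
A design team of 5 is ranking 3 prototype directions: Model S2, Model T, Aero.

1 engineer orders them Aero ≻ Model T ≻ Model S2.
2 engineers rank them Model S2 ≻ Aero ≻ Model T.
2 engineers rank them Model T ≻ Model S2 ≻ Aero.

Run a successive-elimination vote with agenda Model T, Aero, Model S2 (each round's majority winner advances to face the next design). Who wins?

Model S2

Round 1: Model T vs Aero — 2–3, Aero advances.
Round 2: Aero vs Model S2 — 1–4, Model S2 advances.
The agenda winner is Model S2.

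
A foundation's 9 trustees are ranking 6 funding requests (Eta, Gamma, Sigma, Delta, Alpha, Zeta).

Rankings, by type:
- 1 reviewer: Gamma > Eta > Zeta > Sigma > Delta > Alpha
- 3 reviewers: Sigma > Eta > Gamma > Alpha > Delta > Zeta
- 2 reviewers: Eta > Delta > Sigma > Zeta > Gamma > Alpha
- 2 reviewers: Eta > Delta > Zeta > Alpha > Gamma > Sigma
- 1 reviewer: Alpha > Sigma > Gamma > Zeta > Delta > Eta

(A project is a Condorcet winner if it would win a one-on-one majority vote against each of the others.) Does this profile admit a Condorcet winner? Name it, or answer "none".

Eta

Pairwise majorities:
Eta vs Gamma: Eta is ranked higher on 3+2+2 = 7 ballots, Gamma on 2. Eta wins 7–2.
Eta vs Sigma: 5 to 4, Eta.
Eta vs Delta: 8 to 1, Eta.
Eta vs Alpha: Eta preferred on 1+3+2+2 = 8 ballots; Eta wins 8–1.
Eta vs Zeta: 1+3+2+2 = 8 for Eta, 1 for Zeta — Eta by 8–1.
Gamma vs Sigma: Gamma preferred on 1+2 = 3 ballots; Sigma wins 6–3.
Gamma vs Delta: 5 to 4, Gamma.
Gamma vs Alpha: Gamma is ranked higher on 1+3+2 = 6 ballots, Alpha on 3. Gamma wins 6–3.
Gamma vs Zeta: Gamma is ranked higher on 1+3+1 = 5 ballots, Zeta on 4. Gamma wins 5–4.
Sigma vs Delta: Sigma preferred on 1+3+1 = 5 ballots; Sigma wins 5–4.
Sigma vs Alpha: 6 to 3, Sigma.
Sigma vs Zeta: Sigma preferred on 3+2+1 = 6 ballots; Sigma wins 6–3.
Delta vs Alpha: Delta is ranked higher on 1+2+2 = 5 ballots, Alpha on 4. Delta wins 5–4.
Delta vs Zeta: 3+2+2 = 7 for Delta, 2 for Zeta — Delta by 7–2.
Alpha vs Zeta: Alpha preferred on 3+1 = 4 ballots; Zeta wins 5–4.
Eta beats each of Gamma, Sigma, Delta, Alpha, Zeta — Eta is the Condorcet winner.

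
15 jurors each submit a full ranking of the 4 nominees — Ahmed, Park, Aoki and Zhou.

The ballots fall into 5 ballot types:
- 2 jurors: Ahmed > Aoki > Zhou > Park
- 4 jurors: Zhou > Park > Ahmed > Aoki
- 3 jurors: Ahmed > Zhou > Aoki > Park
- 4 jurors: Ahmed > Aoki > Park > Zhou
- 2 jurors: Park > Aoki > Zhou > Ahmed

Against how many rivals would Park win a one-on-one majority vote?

Park against each rival (15 jurors):
Park vs Ahmed: Park is ranked higher on 4+2 = 6 ballots, Ahmed on 9. Ahmed wins 9–6.
Park vs Aoki: 4+2 = 6 for Park, 9 for Aoki — Aoki by 9–6.
Park vs Zhou: Park preferred on 4+2 = 6 ballots; Zhou wins 9–6.
Park beats no one; loses to Ahmed, Aoki, Zhou — 0 pairwise wins.

0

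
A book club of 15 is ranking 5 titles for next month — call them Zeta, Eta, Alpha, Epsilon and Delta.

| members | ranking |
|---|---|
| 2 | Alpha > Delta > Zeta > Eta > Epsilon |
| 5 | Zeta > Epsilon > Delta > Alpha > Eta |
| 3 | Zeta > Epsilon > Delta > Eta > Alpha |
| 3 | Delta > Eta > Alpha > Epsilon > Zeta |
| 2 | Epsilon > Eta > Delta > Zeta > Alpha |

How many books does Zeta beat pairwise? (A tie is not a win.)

Zeta against each rival (15 members):
Zeta–Eta: Zeta 10–5.
Zeta vs Alpha: Zeta preferred on 5+3+2 = 10 ballots; Zeta wins 10–5.
Zeta vs Epsilon: Zeta wins 10–5.
Zeta vs Delta: Zeta wins 8–7.
Zeta beats Eta, Alpha, Epsilon, Delta — 4 pairwise wins.

4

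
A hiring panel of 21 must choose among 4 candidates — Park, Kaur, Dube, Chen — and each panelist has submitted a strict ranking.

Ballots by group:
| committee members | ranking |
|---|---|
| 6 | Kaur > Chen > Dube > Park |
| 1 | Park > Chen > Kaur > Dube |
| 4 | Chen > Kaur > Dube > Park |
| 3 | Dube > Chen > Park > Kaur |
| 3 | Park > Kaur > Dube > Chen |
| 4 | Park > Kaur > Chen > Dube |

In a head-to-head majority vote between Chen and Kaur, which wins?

Ballots ranking Chen above Kaur: 1 + 4 + 3 = 8.
Ballots ranking Kaur above Chen: 21 − 8 = 13.
Kaur wins the head-to-head 13–8.

Kaur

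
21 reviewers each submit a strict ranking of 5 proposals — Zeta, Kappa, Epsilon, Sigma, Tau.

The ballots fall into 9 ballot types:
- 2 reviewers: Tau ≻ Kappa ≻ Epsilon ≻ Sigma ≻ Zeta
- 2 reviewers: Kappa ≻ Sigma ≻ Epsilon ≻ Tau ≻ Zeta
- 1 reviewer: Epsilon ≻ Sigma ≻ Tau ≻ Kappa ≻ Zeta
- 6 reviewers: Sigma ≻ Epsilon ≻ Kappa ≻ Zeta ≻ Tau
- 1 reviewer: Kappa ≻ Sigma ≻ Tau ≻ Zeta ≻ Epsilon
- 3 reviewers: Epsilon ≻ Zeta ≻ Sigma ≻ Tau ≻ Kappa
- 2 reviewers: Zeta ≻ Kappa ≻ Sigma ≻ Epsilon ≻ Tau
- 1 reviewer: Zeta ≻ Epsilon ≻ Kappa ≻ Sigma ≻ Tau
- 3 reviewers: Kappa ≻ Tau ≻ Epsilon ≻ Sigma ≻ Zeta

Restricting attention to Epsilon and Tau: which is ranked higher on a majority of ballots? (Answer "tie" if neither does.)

Epsilon

Ballots ranking Epsilon above Tau: 2 + 1 + 6 + 3 + 2 + 1 = 15.
Ballots ranking Tau above Epsilon: 21 − 15 = 6.
Epsilon wins the head-to-head 15–6.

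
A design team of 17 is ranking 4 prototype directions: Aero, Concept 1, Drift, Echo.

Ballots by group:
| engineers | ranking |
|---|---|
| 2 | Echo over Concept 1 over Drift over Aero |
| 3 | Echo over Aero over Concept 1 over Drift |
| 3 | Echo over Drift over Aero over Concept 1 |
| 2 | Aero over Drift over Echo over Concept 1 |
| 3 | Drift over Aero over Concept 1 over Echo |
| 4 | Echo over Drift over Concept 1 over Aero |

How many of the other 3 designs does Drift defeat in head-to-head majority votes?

Drift against each rival (17 engineers):
Drift vs Aero: Drift is ranked higher on 2+3+3+4 = 12 ballots, Aero on 5. Drift wins 12–5.
Drift vs Concept 1: Drift wins 12–5.
Drift vs Echo: Drift is ranked higher on 2+3 = 5 ballots, Echo on 12. Echo wins 12–5.
Drift beats Aero, Concept 1; loses to Echo — 2 pairwise wins.

2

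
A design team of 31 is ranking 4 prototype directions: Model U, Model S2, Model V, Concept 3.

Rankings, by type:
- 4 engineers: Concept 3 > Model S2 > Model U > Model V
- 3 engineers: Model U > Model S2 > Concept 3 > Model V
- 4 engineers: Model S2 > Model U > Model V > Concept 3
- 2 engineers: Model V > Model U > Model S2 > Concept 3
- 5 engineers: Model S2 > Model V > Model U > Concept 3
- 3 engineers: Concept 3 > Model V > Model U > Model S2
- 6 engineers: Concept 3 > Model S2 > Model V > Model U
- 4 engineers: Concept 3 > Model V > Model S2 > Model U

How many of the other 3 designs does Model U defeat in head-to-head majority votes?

0

Model U against each rival (31 engineers):
Model U vs Model S2: Model U is ranked higher on 3+2+3 = 8 ballots, Model S2 on 23. Model S2 wins 23–8.
Model U vs Model V: Model V wins 20–11.
Model U vs Concept 3: Concept 3, 17–14.
Model U beats no one; loses to Model S2, Model V, Concept 3 — 0 pairwise wins.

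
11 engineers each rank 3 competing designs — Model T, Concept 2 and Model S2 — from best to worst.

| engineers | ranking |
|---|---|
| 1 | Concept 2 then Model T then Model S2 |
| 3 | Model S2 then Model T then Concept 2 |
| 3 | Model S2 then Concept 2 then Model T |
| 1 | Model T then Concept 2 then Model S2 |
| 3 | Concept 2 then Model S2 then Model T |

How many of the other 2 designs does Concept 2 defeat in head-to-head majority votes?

1

Concept 2 against each rival (11 engineers):
Concept 2 vs Model T: Concept 2, 7–4.
Concept 2–Model S2: Model S2 6–5.
Concept 2 beats Model T; loses to Model S2 — 1 pairwise win.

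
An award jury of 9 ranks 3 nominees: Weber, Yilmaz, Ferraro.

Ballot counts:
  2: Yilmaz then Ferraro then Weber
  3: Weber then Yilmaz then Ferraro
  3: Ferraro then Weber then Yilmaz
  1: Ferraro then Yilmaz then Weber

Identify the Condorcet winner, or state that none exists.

none

Check each pair by majority over 9 ballots:
Weber vs Yilmaz: Weber preferred on 3+3 = 6 ballots; Weber wins 6–3.
Weber vs Ferraro: Ferraro, 6–3.
Yilmaz vs Ferraro: Yilmaz, 5–4.
Every nominee loses at least once (Weber loses to Ferraro; Yilmaz loses to Weber; Ferraro loses to Yilmaz). The majority relation contains the cycle Weber → Yilmaz → Ferraro → Weber, so there is no Condorcet winner.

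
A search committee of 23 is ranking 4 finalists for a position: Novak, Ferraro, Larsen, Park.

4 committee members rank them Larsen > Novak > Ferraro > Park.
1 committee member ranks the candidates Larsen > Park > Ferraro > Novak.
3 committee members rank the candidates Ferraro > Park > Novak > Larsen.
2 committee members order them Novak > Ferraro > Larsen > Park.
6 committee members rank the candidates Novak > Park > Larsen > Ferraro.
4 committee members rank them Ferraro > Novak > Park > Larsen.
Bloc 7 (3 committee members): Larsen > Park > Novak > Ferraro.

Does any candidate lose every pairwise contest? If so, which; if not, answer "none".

Pairwise majorities:
Novak–Ferraro: Novak 15–8.
Novak–Larsen: Novak 15–8.
Novak vs Park: 4+2+6+4 = 16 for Novak, 7 for Park — Novak by 16–7.
Ferraro vs Larsen: Larsen, 14–9.
Ferraro vs Park: 13 to 10, Ferraro.
Larsen vs Park: Park wins 13–10.
Each candidate has at least one pairwise win (Novak beats Ferraro; Ferraro beats Park; Larsen beats Ferraro; Park beats Larsen) — no Condorcet loser.

none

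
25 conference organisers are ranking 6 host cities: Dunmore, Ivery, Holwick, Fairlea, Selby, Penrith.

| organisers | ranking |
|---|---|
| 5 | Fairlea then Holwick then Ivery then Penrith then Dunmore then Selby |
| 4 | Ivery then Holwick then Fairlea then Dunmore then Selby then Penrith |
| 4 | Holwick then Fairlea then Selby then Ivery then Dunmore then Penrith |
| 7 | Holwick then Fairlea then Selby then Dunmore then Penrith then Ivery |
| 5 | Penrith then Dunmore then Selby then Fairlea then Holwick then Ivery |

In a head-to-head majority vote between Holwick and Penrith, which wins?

Holwick

Ballots ranking Holwick above Penrith: 5 + 4 + 4 + 7 = 20.
Ballots ranking Penrith above Holwick: 25 − 20 = 5.
Holwick wins the head-to-head 20–5.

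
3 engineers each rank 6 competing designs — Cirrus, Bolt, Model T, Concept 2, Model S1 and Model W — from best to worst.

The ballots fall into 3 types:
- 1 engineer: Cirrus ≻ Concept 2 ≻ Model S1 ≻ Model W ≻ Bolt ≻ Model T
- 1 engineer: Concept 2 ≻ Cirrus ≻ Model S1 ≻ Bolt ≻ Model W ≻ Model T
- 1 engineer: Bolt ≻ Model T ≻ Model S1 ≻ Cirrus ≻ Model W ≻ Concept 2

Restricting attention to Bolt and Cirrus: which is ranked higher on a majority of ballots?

Cirrus

Ballots ranking Bolt above Cirrus: 1.
Ballots ranking Cirrus above Bolt: 3 − 1 = 2.
Cirrus wins the head-to-head 2–1.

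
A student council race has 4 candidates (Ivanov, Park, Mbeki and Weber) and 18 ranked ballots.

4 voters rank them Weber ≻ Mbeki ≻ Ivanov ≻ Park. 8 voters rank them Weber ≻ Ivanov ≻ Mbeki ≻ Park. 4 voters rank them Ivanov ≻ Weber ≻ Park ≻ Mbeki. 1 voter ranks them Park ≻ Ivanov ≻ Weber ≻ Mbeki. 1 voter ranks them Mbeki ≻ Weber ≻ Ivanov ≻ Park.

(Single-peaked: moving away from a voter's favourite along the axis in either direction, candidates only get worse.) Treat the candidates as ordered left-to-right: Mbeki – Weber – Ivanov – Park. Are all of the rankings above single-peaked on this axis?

Axis positions: Mbeki=1, Weber=2, Ivanov=3, Park=4.
Group 1 (peak Weber at position 2): ranking walks positions 2-1-3-4, expanding outward from the peak — single-peaked.
Group 2 (peak Weber at position 2): ranking walks positions 2-3-1-4, expanding outward from the peak — single-peaked.
Group 3 (peak Ivanov at position 3): ranking walks positions 3-2-4-1, expanding outward from the peak — single-peaked.
Group 4 (peak Park at position 4): ranking walks positions 4-3-2-1, expanding outward from the peak — single-peaked.
Group 5 (peak Mbeki at position 1): ranking walks positions 1-2-3-4, expanding outward from the peak — single-peaked.
Every ranking is single-peaked on this axis.

yes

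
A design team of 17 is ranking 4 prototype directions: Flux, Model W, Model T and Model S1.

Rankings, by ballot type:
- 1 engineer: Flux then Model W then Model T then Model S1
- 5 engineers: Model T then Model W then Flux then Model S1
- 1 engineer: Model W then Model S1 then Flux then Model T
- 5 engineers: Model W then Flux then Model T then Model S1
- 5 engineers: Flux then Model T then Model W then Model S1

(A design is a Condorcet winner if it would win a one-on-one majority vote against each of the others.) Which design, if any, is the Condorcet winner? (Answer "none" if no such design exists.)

none

Head-to-head results (17 engineers):
Flux vs Model W: 1+5 = 6 for Flux, 11 for Model W — Model W by 11–6.
Flux vs Model T: Flux is ranked higher on 1+1+5+5 = 12 ballots, Model T on 5. Flux wins 12–5.
Flux vs Model S1: Flux is ranked higher on 1+5+5+5 = 16 ballots, Model S1 on 1. Flux wins 16–1.
Model W vs Model T: 7 to 10, Model T.
Model W vs Model S1: 1+5+1+5+5 = 17 for Model W, 0 for Model S1 — Model W by 17–0.
Model T vs Model S1: 1+5+5+5 = 16 for Model T, 1 for Model S1 — Model T by 16–1.
Each design drops at least one matchup (Flux loses to Model W; Model W loses to Model T; Model T loses to Flux; Model S1 loses to Flux); the cycle Flux beats Model T beats Model W beats Flux rules out a Condorcet winner.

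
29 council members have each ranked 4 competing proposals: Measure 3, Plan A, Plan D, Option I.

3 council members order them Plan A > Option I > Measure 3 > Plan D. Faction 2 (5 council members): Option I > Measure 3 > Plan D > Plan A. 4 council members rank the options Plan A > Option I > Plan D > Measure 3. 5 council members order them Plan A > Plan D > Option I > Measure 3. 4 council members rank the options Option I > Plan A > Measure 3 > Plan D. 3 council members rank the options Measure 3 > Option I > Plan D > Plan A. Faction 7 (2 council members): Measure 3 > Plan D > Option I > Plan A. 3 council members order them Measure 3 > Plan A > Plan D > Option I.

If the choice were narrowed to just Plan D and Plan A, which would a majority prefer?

Ballots ranking Plan D above Plan A: 5 + 3 + 2 = 10.
Ballots ranking Plan A above Plan D: 29 − 10 = 19.
Plan A wins the head-to-head 19–10.

Plan A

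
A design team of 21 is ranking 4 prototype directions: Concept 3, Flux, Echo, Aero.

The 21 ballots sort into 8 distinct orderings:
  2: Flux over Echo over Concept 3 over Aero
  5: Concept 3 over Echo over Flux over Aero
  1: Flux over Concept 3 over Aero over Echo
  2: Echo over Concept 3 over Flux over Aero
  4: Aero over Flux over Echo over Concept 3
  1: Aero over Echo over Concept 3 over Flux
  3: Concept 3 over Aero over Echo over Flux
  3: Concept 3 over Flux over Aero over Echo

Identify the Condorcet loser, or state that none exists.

none

Head-to-head results (21 engineers):
Concept 3 vs Flux: Concept 3, 14–7.
Concept 3 vs Echo: Concept 3 is ranked higher on 5+1+3+3 = 12 ballots, Echo on 9. Concept 3 wins 12–9.
Concept 3 vs Aero: Concept 3 wins 16–5.
Flux vs Echo: Echo wins 11–10.
Flux–Aero: Flux 13–8.
Echo vs Aero: Echo is ranked higher on 2+5+2 = 9 ballots, Aero on 12. Aero wins 12–9.
Each design has at least one pairwise win (Concept 3 beats Flux; Flux beats Aero; Echo beats Flux; Aero beats Echo) — no Condorcet loser.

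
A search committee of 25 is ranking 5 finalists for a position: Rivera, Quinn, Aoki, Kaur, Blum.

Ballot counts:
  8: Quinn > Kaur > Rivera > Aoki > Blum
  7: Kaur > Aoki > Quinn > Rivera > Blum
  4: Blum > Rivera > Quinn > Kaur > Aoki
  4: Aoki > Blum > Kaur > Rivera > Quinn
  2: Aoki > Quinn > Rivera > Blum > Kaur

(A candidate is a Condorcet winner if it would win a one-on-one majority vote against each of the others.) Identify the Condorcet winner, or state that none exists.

Head-to-head results (25 committee members):
Rivera–Quinn: Quinn 17–8.
Rivera vs Aoki: Aoki wins 13–12.
Rivera vs Kaur: Kaur wins 19–6.
Rivera vs Blum: Rivera wins 17–8.
Quinn vs Aoki: Aoki wins 13–12.
Quinn–Kaur: Quinn 14–11.
Quinn vs Blum: Quinn, 17–8.
Aoki–Kaur: Kaur 19–6.
Aoki vs Blum: Aoki wins 21–4.
Kaur vs Blum: Kaur wins 15–10.
Every candidate loses at least once (Rivera loses to Quinn; Quinn loses to Aoki; Aoki loses to Kaur; Kaur loses to Quinn; Blum loses to Rivera). The majority relation contains the cycle Quinn > Kaur > Aoki > Quinn, so there is no Condorcet winner.

none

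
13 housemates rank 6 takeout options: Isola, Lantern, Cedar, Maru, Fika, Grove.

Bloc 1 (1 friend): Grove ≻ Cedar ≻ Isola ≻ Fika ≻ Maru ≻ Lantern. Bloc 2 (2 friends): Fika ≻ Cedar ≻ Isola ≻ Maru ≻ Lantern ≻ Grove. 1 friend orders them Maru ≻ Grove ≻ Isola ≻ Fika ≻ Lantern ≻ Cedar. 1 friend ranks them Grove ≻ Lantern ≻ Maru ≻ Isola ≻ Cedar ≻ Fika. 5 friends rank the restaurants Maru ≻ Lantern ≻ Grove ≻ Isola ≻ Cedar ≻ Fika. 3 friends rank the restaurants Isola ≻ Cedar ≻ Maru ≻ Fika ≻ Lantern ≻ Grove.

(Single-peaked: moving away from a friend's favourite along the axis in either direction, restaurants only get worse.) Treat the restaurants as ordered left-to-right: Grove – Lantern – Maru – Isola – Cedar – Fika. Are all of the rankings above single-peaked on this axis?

no

Axis positions: Grove=1, Lantern=2, Maru=3, Isola=4, Cedar=5, Fika=6.
Bloc 1: ranking walks positions 1-5-4-6-3-2; Cedar is ranked above Lantern even though Lantern lies between Cedar and the peak Grove on the axis — preferences dip and rise again. Not single-peaked.
Bloc 2 (peak Fika at position 6): ranking walks positions 6-5-4-3-2-1, expanding outward from the peak — single-peaked.
Bloc 3: ranking walks positions 3-1-4-6-2-5; Grove is ranked above Lantern even though Lantern lies between Grove and the peak Maru on the axis — preferences dip and rise again. Not single-peaked.
Bloc 4 (peak Grove at position 1): ranking walks positions 1-2-3-4-5-6, expanding outward from the peak — single-peaked.
Bloc 5 (peak Maru at position 3): ranking walks positions 3-2-1-4-5-6, expanding outward from the peak — single-peaked.
Bloc 6 (peak Isola at position 4): ranking walks positions 4-5-3-6-2-1, expanding outward from the peak — single-peaked.
Bloc 1 violates single-peakedness, so the profile is not single-peaked on this axis.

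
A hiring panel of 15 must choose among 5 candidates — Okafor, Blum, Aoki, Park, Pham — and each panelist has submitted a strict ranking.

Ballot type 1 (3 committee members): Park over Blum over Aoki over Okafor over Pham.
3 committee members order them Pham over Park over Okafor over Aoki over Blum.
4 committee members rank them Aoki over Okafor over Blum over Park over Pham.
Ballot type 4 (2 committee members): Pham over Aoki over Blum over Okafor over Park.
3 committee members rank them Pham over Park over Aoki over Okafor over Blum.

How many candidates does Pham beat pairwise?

4

Pham against each rival (15 committee members):
Pham–Okafor: Pham 8–7.
Pham–Blum: Pham 8–7.
Pham vs Aoki: 8 to 7, Pham.
Pham–Park: Pham 8–7.
Pham beats Okafor, Blum, Aoki, Park — 4 pairwise wins.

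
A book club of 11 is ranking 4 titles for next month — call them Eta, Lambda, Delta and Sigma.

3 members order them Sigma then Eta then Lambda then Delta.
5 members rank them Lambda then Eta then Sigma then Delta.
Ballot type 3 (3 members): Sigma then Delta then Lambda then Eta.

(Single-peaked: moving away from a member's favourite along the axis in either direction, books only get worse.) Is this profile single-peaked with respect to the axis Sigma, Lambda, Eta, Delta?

Axis positions: Sigma=1, Lambda=2, Eta=3, Delta=4.
Ballot type 1: ranking walks positions 1-3-2-4; Eta is ranked above Lambda even though Lambda lies between Eta and the peak Sigma on the axis — preferences dip and rise again. Not single-peaked.
Ballot type 2 (peak Lambda at position 2): ranking walks positions 2-3-1-4, expanding outward from the peak — single-peaked.
Ballot type 3: ranking walks positions 1-4-2-3; Delta is ranked above Lambda even though Lambda lies between Delta and the peak Sigma on the axis — preferences dip and rise again. Not single-peaked.
Ballot type 1 violates single-peakedness, so the profile is not single-peaked on this axis.

no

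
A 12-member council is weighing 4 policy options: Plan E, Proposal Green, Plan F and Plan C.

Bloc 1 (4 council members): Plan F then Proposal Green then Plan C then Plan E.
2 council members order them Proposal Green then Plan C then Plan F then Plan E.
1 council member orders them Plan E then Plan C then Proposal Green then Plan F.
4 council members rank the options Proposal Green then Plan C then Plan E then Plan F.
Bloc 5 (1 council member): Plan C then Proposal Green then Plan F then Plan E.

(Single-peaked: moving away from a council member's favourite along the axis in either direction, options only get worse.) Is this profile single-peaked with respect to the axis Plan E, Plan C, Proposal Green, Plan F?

yes

Axis positions: Plan E=1, Plan C=2, Proposal Green=3, Plan F=4.
Bloc 1 (peak Plan F at position 4): ranking walks positions 4-3-2-1, expanding outward from the peak — single-peaked.
Bloc 2 (peak Proposal Green at position 3): ranking walks positions 3-2-4-1, expanding outward from the peak — single-peaked.
Bloc 3 (peak Plan E at position 1): ranking walks positions 1-2-3-4, expanding outward from the peak — single-peaked.
Bloc 4 (peak Proposal Green at position 3): ranking walks positions 3-2-1-4, expanding outward from the peak — single-peaked.
Bloc 5 (peak Plan C at position 2): ranking walks positions 2-3-4-1, expanding outward from the peak — single-peaked.
Every ranking is single-peaked on this axis.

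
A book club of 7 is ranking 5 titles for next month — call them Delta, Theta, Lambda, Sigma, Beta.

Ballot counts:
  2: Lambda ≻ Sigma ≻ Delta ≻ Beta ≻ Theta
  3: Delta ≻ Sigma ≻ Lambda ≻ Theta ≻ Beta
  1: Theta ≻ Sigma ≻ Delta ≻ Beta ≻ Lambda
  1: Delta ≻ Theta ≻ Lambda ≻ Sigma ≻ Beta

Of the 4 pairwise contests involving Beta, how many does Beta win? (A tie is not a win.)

Beta against each rival (7 members):
Beta vs Delta: Beta is ranked higher on 0 ballots, Delta on 7. Delta wins 7–0.
Beta vs Theta: Beta preferred on 2 ballots; Theta wins 5–2.
Beta–Lambda: Lambda 6–1.
Beta–Sigma: Sigma 7–0.
Beta beats no one; loses to Delta, Theta, Lambda, Sigma — 0 pairwise wins.

0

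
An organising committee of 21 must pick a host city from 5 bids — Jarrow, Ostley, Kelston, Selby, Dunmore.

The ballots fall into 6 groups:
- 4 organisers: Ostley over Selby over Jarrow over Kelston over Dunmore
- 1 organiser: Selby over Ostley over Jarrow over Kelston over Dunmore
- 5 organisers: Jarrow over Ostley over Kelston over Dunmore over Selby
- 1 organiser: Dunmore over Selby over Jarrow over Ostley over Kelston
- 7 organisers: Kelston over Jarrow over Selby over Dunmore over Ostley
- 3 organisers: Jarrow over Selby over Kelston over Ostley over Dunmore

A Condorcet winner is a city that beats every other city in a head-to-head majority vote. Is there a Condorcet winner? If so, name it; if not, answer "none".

Jarrow

Head-to-head results (21 organisers):
Jarrow vs Ostley: 16 to 5, Jarrow.
Jarrow vs Kelston: 4+1+5+1+3 = 14 for Jarrow, 7 for Kelston — Jarrow by 14–7.
Jarrow vs Selby: Jarrow preferred on 5+7+3 = 15 ballots; Jarrow wins 15–6.
Jarrow vs Dunmore: 20 to 1, Jarrow.
Ostley vs Kelston: Ostley is ranked higher on 4+1+5+1 = 11 ballots, Kelston on 10. Ostley wins 11–10.
Ostley vs Selby: Ostley preferred on 4+5 = 9 ballots; Selby wins 12–9.
Ostley vs Dunmore: 13 to 8, Ostley.
Kelston vs Selby: 12 to 9, Kelston.
Kelston vs Dunmore: 20 to 1, Kelston.
Selby vs Dunmore: Selby is ranked higher on 4+1+7+3 = 15 ballots, Dunmore on 6. Selby wins 15–6.
Jarrow wins every pairwise contest, so Jarrow is the Condorcet winner.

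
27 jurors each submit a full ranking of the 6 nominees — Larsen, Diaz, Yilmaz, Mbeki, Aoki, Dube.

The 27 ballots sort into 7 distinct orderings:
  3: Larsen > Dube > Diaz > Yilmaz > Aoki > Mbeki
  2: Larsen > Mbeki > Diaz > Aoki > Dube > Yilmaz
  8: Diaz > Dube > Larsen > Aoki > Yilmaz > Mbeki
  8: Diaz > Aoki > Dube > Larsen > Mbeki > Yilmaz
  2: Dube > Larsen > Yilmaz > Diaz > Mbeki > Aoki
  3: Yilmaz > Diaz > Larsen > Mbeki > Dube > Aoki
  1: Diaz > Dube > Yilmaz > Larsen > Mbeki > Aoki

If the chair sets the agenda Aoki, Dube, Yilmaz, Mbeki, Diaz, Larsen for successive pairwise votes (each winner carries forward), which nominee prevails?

Diaz

Round 1: Aoki vs Dube — 10–17, Dube advances.
Round 2: Dube vs Yilmaz — 24–3, Dube advances.
Round 3: Dube vs Mbeki — 22–5, Dube advances.
Round 4: Dube vs Diaz — 5–22, Diaz advances.
Round 5: Diaz vs Larsen — 20–7, Diaz advances.
Diaz survives the agenda.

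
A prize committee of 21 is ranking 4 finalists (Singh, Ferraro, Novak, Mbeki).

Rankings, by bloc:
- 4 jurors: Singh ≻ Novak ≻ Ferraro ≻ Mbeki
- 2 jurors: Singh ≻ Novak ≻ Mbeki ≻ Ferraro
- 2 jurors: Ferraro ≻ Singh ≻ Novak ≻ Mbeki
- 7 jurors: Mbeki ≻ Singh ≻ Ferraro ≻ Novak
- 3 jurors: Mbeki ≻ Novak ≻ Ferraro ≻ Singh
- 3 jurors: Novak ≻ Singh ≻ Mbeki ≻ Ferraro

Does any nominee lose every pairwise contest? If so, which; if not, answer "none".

Ferraro

Pairwise majorities:
Singh vs Ferraro: 4+2+7+3 = 16 for Singh, 5 for Ferraro — Singh by 16–5.
Singh vs Novak: Singh is ranked higher on 4+2+2+7 = 15 ballots, Novak on 6. Singh wins 15–6.
Singh vs Mbeki: Singh, 11–10.
Ferraro vs Novak: 9 to 12, Novak.
Ferraro vs Mbeki: Ferraro preferred on 4+2 = 6 ballots; Mbeki wins 15–6.
Novak vs Mbeki: 11 to 10, Novak.
Ferraro loses to every other nominee — it is the Condorcet loser.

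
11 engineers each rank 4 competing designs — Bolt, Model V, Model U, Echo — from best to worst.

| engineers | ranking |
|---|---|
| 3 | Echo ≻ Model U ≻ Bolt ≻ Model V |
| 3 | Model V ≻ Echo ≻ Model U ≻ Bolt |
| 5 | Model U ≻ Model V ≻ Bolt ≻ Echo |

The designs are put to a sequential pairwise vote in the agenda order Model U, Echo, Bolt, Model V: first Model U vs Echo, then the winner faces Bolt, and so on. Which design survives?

Model V

Round 1: Model U vs Echo — 5–6, Echo advances.
Round 2: Echo vs Bolt — 6–5, Echo advances.
Round 3: Echo vs Model V — 3–8, Model V advances.
The agenda winner is Model V.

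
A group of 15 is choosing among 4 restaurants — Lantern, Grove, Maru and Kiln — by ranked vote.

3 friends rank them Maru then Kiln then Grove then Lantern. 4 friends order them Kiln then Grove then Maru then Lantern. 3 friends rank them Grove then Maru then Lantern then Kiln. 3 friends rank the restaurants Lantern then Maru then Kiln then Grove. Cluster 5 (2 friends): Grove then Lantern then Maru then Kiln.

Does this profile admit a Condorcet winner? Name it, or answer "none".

Pairwise majorities:
Lantern vs Grove: 3 for Lantern, 12 for Grove — Grove by 12–3.
Lantern vs Maru: Lantern preferred on 3+2 = 5 ballots; Maru wins 10–5.
Lantern vs Kiln: Lantern is ranked higher on 3+3+2 = 8 ballots, Kiln on 7. Lantern wins 8–7.
Grove vs Maru: 4+3+2 = 9 for Grove, 6 for Maru — Grove by 9–6.
Grove–Kiln: Kiln 10–5.
Maru vs Kiln: 11 to 4, Maru.
Every restaurant loses at least once (Lantern loses to Grove; Grove loses to Kiln; Maru loses to Grove; Kiln loses to Lantern). The majority relation contains the cycle Lantern beats Kiln beats Grove beats Lantern, so there is no Condorcet winner.

none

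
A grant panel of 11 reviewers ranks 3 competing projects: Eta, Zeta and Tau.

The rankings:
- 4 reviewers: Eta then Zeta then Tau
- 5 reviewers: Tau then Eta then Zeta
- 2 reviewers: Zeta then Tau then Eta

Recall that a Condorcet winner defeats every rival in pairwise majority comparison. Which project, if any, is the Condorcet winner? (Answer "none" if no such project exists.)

Head-to-head results (11 reviewers):
Eta vs Zeta: Eta, 9–2.
Eta vs Tau: Tau, 7–4.
Zeta vs Tau: Zeta wins 6–5.
No project is unbeaten: Eta loses to Tau; Zeta loses to Eta; Tau loses to Zeta. In particular Eta → Zeta → Tau → Eta is a majority cycle — no Condorcet winner exists.

none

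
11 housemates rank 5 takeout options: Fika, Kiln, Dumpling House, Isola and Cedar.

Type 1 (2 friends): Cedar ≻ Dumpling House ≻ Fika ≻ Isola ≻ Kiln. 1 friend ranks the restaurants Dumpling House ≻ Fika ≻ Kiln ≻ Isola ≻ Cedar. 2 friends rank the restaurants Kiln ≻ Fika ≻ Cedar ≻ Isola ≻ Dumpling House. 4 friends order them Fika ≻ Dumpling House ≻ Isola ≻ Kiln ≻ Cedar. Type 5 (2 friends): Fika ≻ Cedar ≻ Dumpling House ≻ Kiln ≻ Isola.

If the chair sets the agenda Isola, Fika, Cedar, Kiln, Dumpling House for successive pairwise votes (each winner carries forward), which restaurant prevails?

Round 1: Isola vs Fika — 0–11, Fika advances.
Round 2: Fika vs Cedar — 9–2, Fika advances.
Round 3: Fika vs Kiln — 9–2, Fika advances.
Round 4: Fika vs Dumpling House — 8–3, Fika advances.
The agenda winner is Fika.

Fika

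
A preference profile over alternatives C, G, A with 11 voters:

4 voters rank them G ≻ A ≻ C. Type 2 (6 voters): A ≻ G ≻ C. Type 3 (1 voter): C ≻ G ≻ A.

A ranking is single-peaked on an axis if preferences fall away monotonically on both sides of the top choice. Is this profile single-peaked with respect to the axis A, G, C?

yes

Axis positions: A=1, G=2, C=3.
Type 1 (peak G at position 2): ranking walks positions 2-1-3, expanding outward from the peak — single-peaked.
Type 2 (peak A at position 1): ranking walks positions 1-2-3, expanding outward from the peak — single-peaked.
Type 3 (peak C at position 3): ranking walks positions 3-2-1, expanding outward from the peak — single-peaked.
Every ranking is single-peaked on this axis.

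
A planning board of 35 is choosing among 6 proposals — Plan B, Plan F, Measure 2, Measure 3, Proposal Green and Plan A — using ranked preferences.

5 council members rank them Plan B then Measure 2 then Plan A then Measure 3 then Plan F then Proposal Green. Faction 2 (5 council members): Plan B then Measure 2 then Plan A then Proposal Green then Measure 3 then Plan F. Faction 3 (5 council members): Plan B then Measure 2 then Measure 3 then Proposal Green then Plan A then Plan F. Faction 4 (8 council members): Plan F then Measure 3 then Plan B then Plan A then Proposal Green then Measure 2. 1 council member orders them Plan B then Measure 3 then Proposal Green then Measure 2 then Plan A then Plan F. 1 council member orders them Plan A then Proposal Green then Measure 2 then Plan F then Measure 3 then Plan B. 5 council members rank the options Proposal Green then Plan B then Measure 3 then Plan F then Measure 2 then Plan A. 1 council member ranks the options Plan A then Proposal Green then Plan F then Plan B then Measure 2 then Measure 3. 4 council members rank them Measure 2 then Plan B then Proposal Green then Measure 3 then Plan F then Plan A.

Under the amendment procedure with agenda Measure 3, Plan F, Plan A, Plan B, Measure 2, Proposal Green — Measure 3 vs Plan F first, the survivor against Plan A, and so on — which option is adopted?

Plan B

Round 1: Measure 3 vs Plan F — 25–10, Measure 3 advances.
Round 2: Measure 3 vs Plan A — 23–12, Measure 3 advances.
Round 3: Measure 3 vs Plan B — 9–26, Plan B advances.
Round 4: Plan B vs Measure 2 — 30–5, Plan B advances.
Round 5: Plan B vs Proposal Green — 28–7, Plan B advances.
Plan B survives the agenda.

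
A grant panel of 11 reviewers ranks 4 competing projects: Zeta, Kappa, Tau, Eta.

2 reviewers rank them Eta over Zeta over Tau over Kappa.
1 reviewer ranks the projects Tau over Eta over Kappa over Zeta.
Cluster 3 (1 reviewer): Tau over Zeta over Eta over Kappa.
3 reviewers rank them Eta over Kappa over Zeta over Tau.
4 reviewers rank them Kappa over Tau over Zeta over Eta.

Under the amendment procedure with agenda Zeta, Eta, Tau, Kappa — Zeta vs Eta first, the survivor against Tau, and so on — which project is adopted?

Round 1: Zeta vs Eta — 5–6, Eta advances.
Round 2: Eta vs Tau — 5–6, Tau advances.
Round 3: Tau vs Kappa — 4–7, Kappa advances.
The agenda winner is Kappa.

Kappa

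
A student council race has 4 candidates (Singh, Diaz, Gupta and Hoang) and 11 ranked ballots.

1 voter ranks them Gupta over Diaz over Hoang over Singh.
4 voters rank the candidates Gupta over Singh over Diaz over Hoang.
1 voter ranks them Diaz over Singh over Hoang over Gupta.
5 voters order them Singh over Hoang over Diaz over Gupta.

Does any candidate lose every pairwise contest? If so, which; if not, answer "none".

Head-to-head results (11 voters):
Singh vs Diaz: Singh is ranked higher on 4+5 = 9 ballots, Diaz on 2. Singh wins 9–2.
Singh vs Gupta: Singh, 6–5.
Singh vs Hoang: Singh is ranked higher on 4+1+5 = 10 ballots, Hoang on 1. Singh wins 10–1.
Diaz vs Gupta: Diaz wins 6–5.
Diaz vs Hoang: Diaz wins 6–5.
Gupta vs Hoang: Gupta preferred on 1+4 = 5 ballots; Hoang wins 6–5.
Gupta is beaten in every head-to-head and is the Condorcet loser.

Gupta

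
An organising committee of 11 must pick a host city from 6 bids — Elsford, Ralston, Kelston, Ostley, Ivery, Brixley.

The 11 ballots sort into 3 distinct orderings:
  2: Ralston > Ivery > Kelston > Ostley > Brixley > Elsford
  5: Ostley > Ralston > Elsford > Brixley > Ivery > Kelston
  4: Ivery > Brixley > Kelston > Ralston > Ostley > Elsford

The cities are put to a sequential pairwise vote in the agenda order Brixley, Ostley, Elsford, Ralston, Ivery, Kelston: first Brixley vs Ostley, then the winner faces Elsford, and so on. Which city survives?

Ralston

Round 1: Brixley vs Ostley — 4–7, Ostley advances.
Round 2: Ostley vs Elsford — 11–0, Ostley advances.
Round 3: Ostley vs Ralston — 5–6, Ralston advances.
Round 4: Ralston vs Ivery — 7–4, Ralston advances.
Round 5: Ralston vs Kelston — 7–4, Ralston advances.
Ralston survives the agenda.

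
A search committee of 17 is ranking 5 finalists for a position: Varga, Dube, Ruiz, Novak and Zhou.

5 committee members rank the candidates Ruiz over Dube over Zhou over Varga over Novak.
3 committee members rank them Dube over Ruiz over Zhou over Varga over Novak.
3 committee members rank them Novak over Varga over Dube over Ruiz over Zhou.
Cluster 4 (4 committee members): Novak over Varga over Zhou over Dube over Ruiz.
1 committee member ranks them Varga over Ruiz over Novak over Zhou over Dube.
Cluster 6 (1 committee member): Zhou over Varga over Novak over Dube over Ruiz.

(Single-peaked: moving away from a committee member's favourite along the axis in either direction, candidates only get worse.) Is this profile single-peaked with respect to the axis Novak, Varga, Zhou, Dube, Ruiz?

no

Axis positions: Novak=1, Varga=2, Zhou=3, Dube=4, Ruiz=5.
Cluster 1 (peak Ruiz at position 5): ranking walks positions 5-4-3-2-1, expanding outward from the peak — single-peaked.
Cluster 2 (peak Dube at position 4): ranking walks positions 4-5-3-2-1, expanding outward from the peak — single-peaked.
Cluster 3: ranking walks positions 1-2-4-5-3; Dube is ranked above Zhou even though Zhou lies between Dube and the peak Novak on the axis — preferences dip and rise again. Not single-peaked.
Cluster 4 (peak Novak at position 1): ranking walks positions 1-2-3-4-5, expanding outward from the peak — single-peaked.
Cluster 5: ranking walks positions 2-5-1-3-4; Ruiz is ranked above Zhou even though Zhou lies between Ruiz and the peak Varga on the axis — preferences dip and rise again. Not single-peaked.
Cluster 6 (peak Zhou at position 3): ranking walks positions 3-2-1-4-5, expanding outward from the peak — single-peaked.
Cluster 3 violates single-peakedness, so the profile is not single-peaked on this axis.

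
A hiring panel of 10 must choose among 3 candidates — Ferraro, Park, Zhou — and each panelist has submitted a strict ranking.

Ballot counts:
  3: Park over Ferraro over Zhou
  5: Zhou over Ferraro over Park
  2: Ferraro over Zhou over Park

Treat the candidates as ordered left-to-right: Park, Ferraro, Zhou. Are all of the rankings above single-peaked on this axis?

Axis positions: Park=1, Ferraro=2, Zhou=3.
Cluster 1 (peak Park at position 1): ranking walks positions 1-2-3, expanding outward from the peak — single-peaked.
Cluster 2 (peak Zhou at position 3): ranking walks positions 3-2-1, expanding outward from the peak — single-peaked.
Cluster 3 (peak Ferraro at position 2): ranking walks positions 2-3-1, expanding outward from the peak — single-peaked.
Every ranking is single-peaked on this axis.

yes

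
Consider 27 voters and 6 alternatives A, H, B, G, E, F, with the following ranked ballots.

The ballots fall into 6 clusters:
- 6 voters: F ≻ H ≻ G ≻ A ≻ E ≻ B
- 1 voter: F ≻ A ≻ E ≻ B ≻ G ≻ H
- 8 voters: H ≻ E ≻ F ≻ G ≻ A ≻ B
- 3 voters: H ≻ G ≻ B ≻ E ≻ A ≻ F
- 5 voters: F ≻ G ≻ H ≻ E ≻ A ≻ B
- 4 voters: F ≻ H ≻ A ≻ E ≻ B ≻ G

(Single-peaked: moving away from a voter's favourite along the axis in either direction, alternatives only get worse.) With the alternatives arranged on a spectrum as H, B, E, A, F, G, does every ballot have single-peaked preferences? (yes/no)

no

Axis positions: H=1, B=2, E=3, A=4, F=5, G=6.
Cluster 1: ranking walks positions 5-1-6-4-3-2; H is ranked above A even though A lies between H and the peak F on the axis — preferences dip and rise again. Not single-peaked.
Cluster 2 (peak F at position 5): ranking walks positions 5-4-3-2-6-1, expanding outward from the peak — single-peaked.
Cluster 3: ranking walks positions 1-3-5-6-4-2; E is ranked above B even though B lies between E and the peak H on the axis — preferences dip and rise again. Not single-peaked.
Cluster 4: ranking walks positions 1-6-2-3-4-5; G is ranked above B even though B lies between G and the peak H on the axis — preferences dip and rise again. Not single-peaked.
Cluster 5: ranking walks positions 5-6-1-3-4-2; H is ranked above A even though A lies between H and the peak F on the axis — preferences dip and rise again. Not single-peaked.
Cluster 6: ranking walks positions 5-1-4-3-2-6; H is ranked above A even though A lies between H and the peak F on the axis — preferences dip and rise again. Not single-peaked.
Cluster 1 violates single-peakedness, so the profile is not single-peaked on this axis.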